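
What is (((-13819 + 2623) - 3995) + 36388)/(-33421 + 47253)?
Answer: 21197/13832 ≈ 1.5325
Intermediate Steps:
(((-13819 + 2623) - 3995) + 36388)/(-33421 + 47253) = ((-11196 - 3995) + 36388)/13832 = (-15191 + 36388)*(1/13832) = 21197*(1/13832) = 21197/13832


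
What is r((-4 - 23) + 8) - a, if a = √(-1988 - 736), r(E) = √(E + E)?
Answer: I*(√38 - 2*√681) ≈ -46.028*I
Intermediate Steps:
r(E) = √2*√E (r(E) = √(2*E) = √2*√E)
a = 2*I*√681 (a = √(-2724) = 2*I*√681 ≈ 52.192*I)
r((-4 - 23) + 8) - a = √2*√((-4 - 23) + 8) - 2*I*√681 = √2*√(-27 + 8) - 2*I*√681 = √2*√(-19) - 2*I*√681 = √2*(I*√19) - 2*I*√681 = I*√38 - 2*I*√681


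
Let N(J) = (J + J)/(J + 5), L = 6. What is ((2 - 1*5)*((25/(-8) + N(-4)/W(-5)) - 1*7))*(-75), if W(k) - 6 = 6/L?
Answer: -141975/56 ≈ -2535.3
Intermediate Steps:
W(k) = 7 (W(k) = 6 + 6/6 = 6 + 6*(⅙) = 6 + 1 = 7)
N(J) = 2*J/(5 + J) (N(J) = (2*J)/(5 + J) = 2*J/(5 + J))
((2 - 1*5)*((25/(-8) + N(-4)/W(-5)) - 1*7))*(-75) = ((2 - 1*5)*((25/(-8) + (2*(-4)/(5 - 4))/7) - 1*7))*(-75) = ((2 - 5)*((25*(-⅛) + (2*(-4)/1)*(⅐)) - 7))*(-75) = -3*((-25/8 + (2*(-4)*1)*(⅐)) - 7)*(-75) = -3*((-25/8 - 8*⅐) - 7)*(-75) = -3*((-25/8 - 8/7) - 7)*(-75) = -3*(-239/56 - 7)*(-75) = -3*(-631/56)*(-75) = (1893/56)*(-75) = -141975/56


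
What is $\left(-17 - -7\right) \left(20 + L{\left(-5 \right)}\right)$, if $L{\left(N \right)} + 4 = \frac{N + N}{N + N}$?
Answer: $-170$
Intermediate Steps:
$L{\left(N \right)} = -3$ ($L{\left(N \right)} = -4 + \frac{N + N}{N + N} = -4 + \frac{2 N}{2 N} = -4 + 2 N \frac{1}{2 N} = -4 + 1 = -3$)
$\left(-17 - -7\right) \left(20 + L{\left(-5 \right)}\right) = \left(-17 - -7\right) \left(20 - 3\right) = \left(-17 + 7\right) 17 = \left(-10\right) 17 = -170$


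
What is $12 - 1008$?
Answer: $-996$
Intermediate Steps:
$12 - 1008 = -996$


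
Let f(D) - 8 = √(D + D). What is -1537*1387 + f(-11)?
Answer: -2131811 + I*√22 ≈ -2.1318e+6 + 4.6904*I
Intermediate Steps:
f(D) = 8 + √2*√D (f(D) = 8 + √(D + D) = 8 + √(2*D) = 8 + √2*√D)
-1537*1387 + f(-11) = -1537*1387 + (8 + √2*√(-11)) = -2131819 + (8 + √2*(I*√11)) = -2131819 + (8 + I*√22) = -2131811 + I*√22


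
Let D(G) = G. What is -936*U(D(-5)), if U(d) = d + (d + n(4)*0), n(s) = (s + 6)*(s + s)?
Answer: 9360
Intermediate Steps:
n(s) = 2*s*(6 + s) (n(s) = (6 + s)*(2*s) = 2*s*(6 + s))
U(d) = 2*d (U(d) = d + (d + (2*4*(6 + 4))*0) = d + (d + (2*4*10)*0) = d + (d + 80*0) = d + (d + 0) = d + d = 2*d)
-936*U(D(-5)) = -1872*(-5) = -936*(-10) = 9360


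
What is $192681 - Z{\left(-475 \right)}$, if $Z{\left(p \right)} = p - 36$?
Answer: $193192$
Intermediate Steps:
$Z{\left(p \right)} = -36 + p$
$192681 - Z{\left(-475 \right)} = 192681 - \left(-36 - 475\right) = 192681 - -511 = 192681 + 511 = 193192$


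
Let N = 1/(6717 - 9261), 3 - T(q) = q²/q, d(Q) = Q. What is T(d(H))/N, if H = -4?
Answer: -17808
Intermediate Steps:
T(q) = 3 - q (T(q) = 3 - q²/q = 3 - q)
N = -1/2544 (N = 1/(-2544) = -1/2544 ≈ -0.00039308)
T(d(H))/N = (3 - 1*(-4))/(-1/2544) = (3 + 4)*(-2544) = 7*(-2544) = -17808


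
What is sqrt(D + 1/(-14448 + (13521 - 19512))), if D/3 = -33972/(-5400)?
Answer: sqrt(87604065726)/68130 ≈ 4.3443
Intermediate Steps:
D = 2831/150 (D = 3*(-33972/(-5400)) = 3*(-33972*(-1/5400)) = 3*(2831/450) = 2831/150 ≈ 18.873)
sqrt(D + 1/(-14448 + (13521 - 19512))) = sqrt(2831/150 + 1/(-14448 + (13521 - 19512))) = sqrt(2831/150 + 1/(-14448 - 5991)) = sqrt(2831/150 + 1/(-20439)) = sqrt(2831/150 - 1/20439) = sqrt(19287553/1021950) = sqrt(87604065726)/68130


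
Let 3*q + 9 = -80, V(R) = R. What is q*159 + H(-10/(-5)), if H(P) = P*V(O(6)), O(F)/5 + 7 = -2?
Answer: -4807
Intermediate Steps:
O(F) = -45 (O(F) = -35 + 5*(-2) = -35 - 10 = -45)
q = -89/3 (q = -3 + (⅓)*(-80) = -3 - 80/3 = -89/3 ≈ -29.667)
H(P) = -45*P (H(P) = P*(-45) = -45*P)
q*159 + H(-10/(-5)) = -89/3*159 - (-450)/(-5) = -4717 - (-450)*(-1)/5 = -4717 - 45*2 = -4717 - 90 = -4807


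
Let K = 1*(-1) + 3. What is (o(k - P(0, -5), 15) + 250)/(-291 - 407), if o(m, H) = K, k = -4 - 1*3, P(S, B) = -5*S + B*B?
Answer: -126/349 ≈ -0.36103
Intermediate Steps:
P(S, B) = B**2 - 5*S (P(S, B) = -5*S + B**2 = B**2 - 5*S)
k = -7 (k = -4 - 3 = -7)
K = 2 (K = -1 + 3 = 2)
o(m, H) = 2
(o(k - P(0, -5), 15) + 250)/(-291 - 407) = (2 + 250)/(-291 - 407) = 252/(-698) = 252*(-1/698) = -126/349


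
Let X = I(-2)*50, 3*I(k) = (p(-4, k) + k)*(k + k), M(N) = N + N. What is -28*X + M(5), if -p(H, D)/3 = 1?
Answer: -27970/3 ≈ -9323.3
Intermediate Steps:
p(H, D) = -3 (p(H, D) = -3*1 = -3)
M(N) = 2*N
I(k) = 2*k*(-3 + k)/3 (I(k) = ((-3 + k)*(k + k))/3 = ((-3 + k)*(2*k))/3 = (2*k*(-3 + k))/3 = 2*k*(-3 + k)/3)
X = 1000/3 (X = ((⅔)*(-2)*(-3 - 2))*50 = ((⅔)*(-2)*(-5))*50 = (20/3)*50 = 1000/3 ≈ 333.33)
-28*X + M(5) = -28*1000/3 + 2*5 = -28000/3 + 10 = -27970/3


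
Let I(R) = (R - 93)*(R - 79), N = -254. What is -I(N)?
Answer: -115551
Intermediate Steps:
I(R) = (-93 + R)*(-79 + R)
-I(N) = -(7347 + (-254)**2 - 172*(-254)) = -(7347 + 64516 + 43688) = -1*115551 = -115551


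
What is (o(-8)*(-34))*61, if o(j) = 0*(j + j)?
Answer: 0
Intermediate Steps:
o(j) = 0 (o(j) = 0*(2*j) = 0)
(o(-8)*(-34))*61 = (0*(-34))*61 = 0*61 = 0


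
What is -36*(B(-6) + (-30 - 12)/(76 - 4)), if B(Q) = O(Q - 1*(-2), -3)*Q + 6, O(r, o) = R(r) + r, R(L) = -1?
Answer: -1275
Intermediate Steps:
O(r, o) = -1 + r
B(Q) = 6 + Q*(1 + Q) (B(Q) = (-1 + (Q - 1*(-2)))*Q + 6 = (-1 + (Q + 2))*Q + 6 = (-1 + (2 + Q))*Q + 6 = (1 + Q)*Q + 6 = Q*(1 + Q) + 6 = 6 + Q*(1 + Q))
-36*(B(-6) + (-30 - 12)/(76 - 4)) = -36*((6 - 6*(1 - 6)) + (-30 - 12)/(76 - 4)) = -36*((6 - 6*(-5)) - 42/72) = -36*((6 + 30) - 42*1/72) = -36*(36 - 7/12) = -36*425/12 = -1275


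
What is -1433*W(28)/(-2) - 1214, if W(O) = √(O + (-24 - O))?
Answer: -1214 + 1433*I*√6 ≈ -1214.0 + 3510.1*I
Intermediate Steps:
W(O) = 2*I*√6 (W(O) = √(-24) = 2*I*√6)
-1433*W(28)/(-2) - 1214 = -1433*2*I*√6/(-2) - 1214 = -1433*2*I*√6*(-1)/2 - 1214 = -(-1433)*I*√6 - 1214 = 1433*I*√6 - 1214 = -1214 + 1433*I*√6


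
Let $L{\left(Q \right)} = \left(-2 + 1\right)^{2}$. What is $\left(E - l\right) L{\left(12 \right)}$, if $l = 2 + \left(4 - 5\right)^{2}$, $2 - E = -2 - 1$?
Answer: $2$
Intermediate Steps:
$L{\left(Q \right)} = 1$ ($L{\left(Q \right)} = \left(-1\right)^{2} = 1$)
$E = 5$ ($E = 2 - \left(-2 - 1\right) = 2 - -3 = 2 + 3 = 5$)
$l = 3$ ($l = 2 + \left(-1\right)^{2} = 2 + 1 = 3$)
$\left(E - l\right) L{\left(12 \right)} = \left(5 - 3\right) 1 = 2 \cdot 1 = 2$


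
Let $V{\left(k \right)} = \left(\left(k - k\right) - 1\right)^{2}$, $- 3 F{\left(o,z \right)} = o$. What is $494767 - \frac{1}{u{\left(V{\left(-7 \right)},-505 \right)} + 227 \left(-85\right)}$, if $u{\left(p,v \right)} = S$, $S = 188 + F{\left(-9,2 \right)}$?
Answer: $\frac{9452028769}{19104} \approx 4.9477 \cdot 10^{5}$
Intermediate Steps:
$F{\left(o,z \right)} = - \frac{o}{3}$
$V{\left(k \right)} = 1$ ($V{\left(k \right)} = \left(0 - 1\right)^{2} = \left(-1\right)^{2} = 1$)
$S = 191$ ($S = 188 - -3 = 188 + 3 = 191$)
$u{\left(p,v \right)} = 191$
$494767 - \frac{1}{u{\left(V{\left(-7 \right)},-505 \right)} + 227 \left(-85\right)} = 494767 - \frac{1}{191 + 227 \left(-85\right)} = 494767 - \frac{1}{191 - 19295} = 494767 - \frac{1}{-19104} = 494767 - - \frac{1}{19104} = 494767 + \frac{1}{19104} = \frac{9452028769}{19104}$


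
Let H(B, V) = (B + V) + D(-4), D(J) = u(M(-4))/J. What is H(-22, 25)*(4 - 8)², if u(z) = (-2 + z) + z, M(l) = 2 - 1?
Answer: 48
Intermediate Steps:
M(l) = 1
u(z) = -2 + 2*z
D(J) = 0 (D(J) = (-2 + 2*1)/J = (-2 + 2)/J = 0/J = 0)
H(B, V) = B + V (H(B, V) = (B + V) + 0 = B + V)
H(-22, 25)*(4 - 8)² = (-22 + 25)*(4 - 8)² = 3*(-4)² = 3*16 = 48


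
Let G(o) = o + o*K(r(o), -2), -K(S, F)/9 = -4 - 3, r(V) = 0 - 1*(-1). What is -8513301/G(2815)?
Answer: -8513301/180160 ≈ -47.254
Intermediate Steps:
r(V) = 1 (r(V) = 0 + 1 = 1)
K(S, F) = 63 (K(S, F) = -9*(-4 - 3) = -9*(-7) = 63)
G(o) = 64*o (G(o) = o + o*63 = o + 63*o = 64*o)
-8513301/G(2815) = -8513301/(64*2815) = -8513301/180160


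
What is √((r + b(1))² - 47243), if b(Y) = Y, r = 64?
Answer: I*√43018 ≈ 207.41*I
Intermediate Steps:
√((r + b(1))² - 47243) = √((64 + 1)² - 47243) = √(65² - 47243) = √(4225 - 47243) = √(-43018) = I*√43018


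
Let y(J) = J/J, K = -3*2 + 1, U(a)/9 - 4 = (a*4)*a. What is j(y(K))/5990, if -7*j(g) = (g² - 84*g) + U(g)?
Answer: 11/41930 ≈ 0.00026234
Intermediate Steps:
U(a) = 36 + 36*a² (U(a) = 36 + 9*((a*4)*a) = 36 + 9*((4*a)*a) = 36 + 9*(4*a²) = 36 + 36*a²)
K = -5 (K = -6 + 1 = -5)
y(J) = 1
j(g) = -36/7 + 12*g - 37*g²/7 (j(g) = -((g² - 84*g) + (36 + 36*g²))/7 = -(36 - 84*g + 37*g²)/7 = -36/7 + 12*g - 37*g²/7)
j(y(K))/5990 = (-36/7 + 12*1 - 37/7*1²)/5990 = (-36/7 + 12 - 37/7*1)*(1/5990) = (-36/7 + 12 - 37/7)*(1/5990) = (11/7)*(1/5990) = 11/41930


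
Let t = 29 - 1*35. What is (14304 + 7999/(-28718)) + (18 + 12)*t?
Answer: 405605033/28718 ≈ 14124.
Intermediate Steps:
t = -6 (t = 29 - 35 = -6)
(14304 + 7999/(-28718)) + (18 + 12)*t = (14304 + 7999/(-28718)) + (18 + 12)*(-6) = (14304 + 7999*(-1/28718)) + 30*(-6) = (14304 - 7999/28718) - 180 = 410774273/28718 - 180 = 405605033/28718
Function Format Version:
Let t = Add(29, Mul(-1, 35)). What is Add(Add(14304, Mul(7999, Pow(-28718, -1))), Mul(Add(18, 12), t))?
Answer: Rational(405605033, 28718) ≈ 14124.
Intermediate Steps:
t = -6 (t = Add(29, -35) = -6)
Add(Add(14304, Mul(7999, Pow(-28718, -1))), Mul(Add(18, 12), t)) = Add(Add(14304, Mul(7999, Pow(-28718, -1))), Mul(Add(18, 12), -6)) = Add(Add(14304, Mul(7999, Rational(-1, 28718))), Mul(30, -6)) = Add(Add(14304, Rational(-7999, 28718)), -180) = Add(Rational(410774273, 28718), -180) = Rational(405605033, 28718)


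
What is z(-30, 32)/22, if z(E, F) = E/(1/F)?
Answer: -480/11 ≈ -43.636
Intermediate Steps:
z(E, F) = E*F
z(-30, 32)/22 = -30*32/22 = -960*1/22 = -480/11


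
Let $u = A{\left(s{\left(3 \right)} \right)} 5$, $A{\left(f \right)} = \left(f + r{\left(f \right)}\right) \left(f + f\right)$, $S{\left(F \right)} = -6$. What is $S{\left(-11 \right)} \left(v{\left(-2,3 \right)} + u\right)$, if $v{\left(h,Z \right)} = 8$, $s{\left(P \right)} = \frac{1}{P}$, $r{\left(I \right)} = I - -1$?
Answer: $- \frac{244}{3} \approx -81.333$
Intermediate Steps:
$r{\left(I \right)} = 1 + I$ ($r{\left(I \right)} = I + 1 = 1 + I$)
$A{\left(f \right)} = 2 f \left(1 + 2 f\right)$ ($A{\left(f \right)} = \left(f + \left(1 + f\right)\right) \left(f + f\right) = \left(1 + 2 f\right) 2 f = 2 f \left(1 + 2 f\right)$)
$u = \frac{50}{9}$ ($u = \frac{2 \left(1 + \frac{2}{3}\right)}{3} \cdot 5 = 2 \cdot \frac{1}{3} \left(1 + 2 \cdot \frac{1}{3}\right) 5 = 2 \cdot \frac{1}{3} \left(1 + \frac{2}{3}\right) 5 = 2 \cdot \frac{1}{3} \cdot \frac{5}{3} \cdot 5 = \frac{10}{9} \cdot 5 = \frac{50}{9} \approx 5.5556$)
$S{\left(-11 \right)} \left(v{\left(-2,3 \right)} + u\right) = - 6 \left(8 + \frac{50}{9}\right) = \left(-6\right) \frac{122}{9} = - \frac{244}{3}$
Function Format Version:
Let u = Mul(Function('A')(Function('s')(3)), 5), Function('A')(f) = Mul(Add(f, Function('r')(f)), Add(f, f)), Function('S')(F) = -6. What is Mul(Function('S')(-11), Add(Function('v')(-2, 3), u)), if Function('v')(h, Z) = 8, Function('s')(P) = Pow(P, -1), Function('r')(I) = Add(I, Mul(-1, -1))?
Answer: Rational(-244, 3) ≈ -81.333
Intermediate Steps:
Function('r')(I) = Add(1, I) (Function('r')(I) = Add(I, 1) = Add(1, I))
Function('A')(f) = Mul(2, f, Add(1, Mul(2, f))) (Function('A')(f) = Mul(Add(f, Add(1, f)), Add(f, f)) = Mul(Add(1, Mul(2, f)), Mul(2, f)) = Mul(2, f, Add(1, Mul(2, f))))
u = Rational(50, 9) (u = Mul(Mul(2, Pow(3, -1), Add(1, Mul(2, Pow(3, -1)))), 5) = Mul(Mul(2, Rational(1, 3), Add(1, Mul(2, Rational(1, 3)))), 5) = Mul(Mul(2, Rational(1, 3), Add(1, Rational(2, 3))), 5) = Mul(Mul(2, Rational(1, 3), Rational(5, 3)), 5) = Mul(Rational(10, 9), 5) = Rational(50, 9) ≈ 5.5556)
Mul(Function('S')(-11), Add(Function('v')(-2, 3), u)) = Mul(-6, Add(8, Rational(50, 9))) = Mul(-6, Rational(122, 9)) = Rational(-244, 3)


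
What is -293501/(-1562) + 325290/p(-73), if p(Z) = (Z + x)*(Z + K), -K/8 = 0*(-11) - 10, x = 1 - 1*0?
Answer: -4287839/9372 ≈ -457.52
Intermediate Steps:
x = 1 (x = 1 + 0 = 1)
K = 80 (K = -8*(0*(-11) - 10) = -8*(0 - 10) = -8*(-10) = 80)
p(Z) = (1 + Z)*(80 + Z) (p(Z) = (Z + 1)*(Z + 80) = (1 + Z)*(80 + Z))
-293501/(-1562) + 325290/p(-73) = -293501/(-1562) + 325290/(80 + (-73)**2 + 81*(-73)) = -293501*(-1/1562) + 325290/(80 + 5329 - 5913) = 293501/1562 + 325290/(-504) = 293501/1562 + 325290*(-1/504) = 293501/1562 - 7745/12 = -4287839/9372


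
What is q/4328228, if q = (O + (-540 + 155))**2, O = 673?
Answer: 20736/1082057 ≈ 0.019163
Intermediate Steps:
q = 82944 (q = (673 + (-540 + 155))**2 = (673 - 385)**2 = 288**2 = 82944)
q/4328228 = 82944/4328228 = 82944*(1/4328228) = 20736/1082057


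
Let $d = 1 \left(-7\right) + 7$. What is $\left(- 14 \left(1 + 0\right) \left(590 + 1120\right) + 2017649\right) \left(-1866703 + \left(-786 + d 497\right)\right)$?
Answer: $-3723229626701$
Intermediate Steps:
$d = 0$ ($d = -7 + 7 = 0$)
$\left(- 14 \left(1 + 0\right) \left(590 + 1120\right) + 2017649\right) \left(-1866703 + \left(-786 + d 497\right)\right) = \left(- 14 \left(1 + 0\right) \left(590 + 1120\right) + 2017649\right) \left(-1866703 + \left(-786 + 0 \cdot 497\right)\right) = \left(\left(-14\right) 1 \cdot 1710 + 2017649\right) \left(-1866703 + \left(-786 + 0\right)\right) = \left(\left(-14\right) 1710 + 2017649\right) \left(-1866703 - 786\right) = \left(-23940 + 2017649\right) \left(-1867489\right) = 1993709 \left(-1867489\right) = -3723229626701$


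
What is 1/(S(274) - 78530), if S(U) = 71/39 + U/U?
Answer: -39/3062560 ≈ -1.2734e-5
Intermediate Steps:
S(U) = 110/39 (S(U) = 71*(1/39) + 1 = 71/39 + 1 = 110/39)
1/(S(274) - 78530) = 1/(110/39 - 78530) = 1/(-3062560/39) = -39/3062560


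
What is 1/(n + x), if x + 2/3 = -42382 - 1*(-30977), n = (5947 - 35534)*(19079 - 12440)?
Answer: -3/589318496 ≈ -5.0906e-9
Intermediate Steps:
n = -196428093 (n = -29587*6639 = -196428093)
x = -34217/3 (x = -2/3 + (-42382 - 1*(-30977)) = -2/3 + (-42382 + 30977) = -2/3 - 11405 = -34217/3 ≈ -11406.)
1/(n + x) = 1/(-196428093 - 34217/3) = 1/(-589318496/3) = -3/589318496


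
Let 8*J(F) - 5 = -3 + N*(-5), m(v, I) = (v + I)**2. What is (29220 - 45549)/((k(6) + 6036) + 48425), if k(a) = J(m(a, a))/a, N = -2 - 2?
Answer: -391896/1307075 ≈ -0.29983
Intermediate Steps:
N = -4
m(v, I) = (I + v)**2
J(F) = 11/4 (J(F) = 5/8 + (-3 - 4*(-5))/8 = 5/8 + (-3 + 20)/8 = 5/8 + (1/8)*17 = 5/8 + 17/8 = 11/4)
k(a) = 11/(4*a)
(29220 - 45549)/((k(6) + 6036) + 48425) = (29220 - 45549)/(((11/4)/6 + 6036) + 48425) = -16329/(((11/4)*(1/6) + 6036) + 48425) = -16329/((11/24 + 6036) + 48425) = -16329/(144875/24 + 48425) = -16329/1307075/24 = -16329*24/1307075 = -391896/1307075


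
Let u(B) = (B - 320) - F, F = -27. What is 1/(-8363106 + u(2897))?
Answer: -1/8360502 ≈ -1.1961e-7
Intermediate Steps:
u(B) = -293 + B (u(B) = (B - 320) - 1*(-27) = (-320 + B) + 27 = -293 + B)
1/(-8363106 + u(2897)) = 1/(-8363106 + (-293 + 2897)) = 1/(-8363106 + 2604) = 1/(-8360502) = -1/8360502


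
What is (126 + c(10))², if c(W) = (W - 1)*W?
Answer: 46656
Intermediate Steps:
c(W) = W*(-1 + W) (c(W) = (-1 + W)*W = W*(-1 + W))
(126 + c(10))² = (126 + 10*(-1 + 10))² = (126 + 10*9)² = (126 + 90)² = 216² = 46656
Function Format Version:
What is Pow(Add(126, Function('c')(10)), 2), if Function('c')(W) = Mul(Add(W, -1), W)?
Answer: 46656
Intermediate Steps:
Function('c')(W) = Mul(W, Add(-1, W)) (Function('c')(W) = Mul(Add(-1, W), W) = Mul(W, Add(-1, W)))
Pow(Add(126, Function('c')(10)), 2) = Pow(Add(126, Mul(10, Add(-1, 10))), 2) = Pow(Add(126, Mul(10, 9)), 2) = Pow(Add(126, 90), 2) = Pow(216, 2) = 46656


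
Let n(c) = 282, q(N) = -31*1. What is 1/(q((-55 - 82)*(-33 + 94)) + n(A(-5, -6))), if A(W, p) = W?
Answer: 1/251 ≈ 0.0039841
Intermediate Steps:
q(N) = -31
1/(q((-55 - 82)*(-33 + 94)) + n(A(-5, -6))) = 1/(-31 + 282) = 1/251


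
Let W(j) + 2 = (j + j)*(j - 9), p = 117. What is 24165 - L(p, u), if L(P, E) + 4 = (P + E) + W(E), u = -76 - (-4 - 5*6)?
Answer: 19812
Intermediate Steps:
W(j) = -2 + 2*j*(-9 + j) (W(j) = -2 + (j + j)*(j - 9) = -2 + (2*j)*(-9 + j) = -2 + 2*j*(-9 + j))
u = -42 (u = -76 - (-4 - 30) = -76 - 1*(-34) = -76 + 34 = -42)
L(P, E) = -6 + P - 17*E + 2*E² (L(P, E) = -4 + ((P + E) + (-2 - 18*E + 2*E²)) = -4 + ((E + P) + (-2 - 18*E + 2*E²)) = -4 + (-2 + P - 17*E + 2*E²) = -6 + P - 17*E + 2*E²)
24165 - L(p, u) = 24165 - (-6 + 117 - 17*(-42) + 2*(-42)²) = 24165 - (-6 + 117 + 714 + 2*1764) = 24165 - (-6 + 117 + 714 + 3528) = 24165 - 1*4353 = 24165 - 4353 = 19812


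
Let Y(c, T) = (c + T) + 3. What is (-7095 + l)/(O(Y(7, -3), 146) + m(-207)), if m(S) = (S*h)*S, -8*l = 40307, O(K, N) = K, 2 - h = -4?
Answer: -97067/2056808 ≈ -0.047193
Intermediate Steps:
h = 6 (h = 2 - 1*(-4) = 2 + 4 = 6)
Y(c, T) = 3 + T + c (Y(c, T) = (T + c) + 3 = 3 + T + c)
l = -40307/8 (l = -⅛*40307 = -40307/8 ≈ -5038.4)
m(S) = 6*S² (m(S) = (S*6)*S = (6*S)*S = 6*S²)
(-7095 + l)/(O(Y(7, -3), 146) + m(-207)) = (-7095 - 40307/8)/((3 - 3 + 7) + 6*(-207)²) = -97067/(8*(7 + 6*42849)) = -97067/(8*(7 + 257094)) = -97067/8/257101 = -97067/8*1/257101 = -97067/2056808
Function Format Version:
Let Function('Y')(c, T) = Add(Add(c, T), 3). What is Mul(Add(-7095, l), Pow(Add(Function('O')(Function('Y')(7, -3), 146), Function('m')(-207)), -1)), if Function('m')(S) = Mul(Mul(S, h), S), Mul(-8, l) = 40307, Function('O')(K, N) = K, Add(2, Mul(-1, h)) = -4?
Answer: Rational(-97067, 2056808) ≈ -0.047193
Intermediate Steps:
h = 6 (h = Add(2, Mul(-1, -4)) = Add(2, 4) = 6)
Function('Y')(c, T) = Add(3, T, c) (Function('Y')(c, T) = Add(Add(T, c), 3) = Add(3, T, c))
l = Rational(-40307, 8) (l = Mul(Rational(-1, 8), 40307) = Rational(-40307, 8) ≈ -5038.4)
Function('m')(S) = Mul(6, Pow(S, 2)) (Function('m')(S) = Mul(Mul(S, 6), S) = Mul(Mul(6, S), S) = Mul(6, Pow(S, 2)))
Mul(Add(-7095, l), Pow(Add(Function('O')(Function('Y')(7, -3), 146), Function('m')(-207)), -1)) = Mul(Add(-7095, Rational(-40307, 8)), Pow(Add(Add(3, -3, 7), Mul(6, Pow(-207, 2))), -1)) = Mul(Rational(-97067, 8), Pow(Add(7, Mul(6, 42849)), -1)) = Mul(Rational(-97067, 8), Pow(Add(7, 257094), -1)) = Mul(Rational(-97067, 8), Pow(257101, -1)) = Mul(Rational(-97067, 8), Rational(1, 257101)) = Rational(-97067, 2056808)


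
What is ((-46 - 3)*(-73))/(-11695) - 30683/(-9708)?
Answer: 324112169/113535060 ≈ 2.8547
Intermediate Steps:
((-46 - 3)*(-73))/(-11695) - 30683/(-9708) = -49*(-73)*(-1/11695) - 30683*(-1/9708) = 3577*(-1/11695) + 30683/9708 = -3577/11695 + 30683/9708 = 324112169/113535060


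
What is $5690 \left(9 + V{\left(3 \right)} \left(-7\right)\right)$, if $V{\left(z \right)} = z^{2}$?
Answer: $-307260$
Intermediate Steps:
$5690 \left(9 + V{\left(3 \right)} \left(-7\right)\right) = 5690 \left(9 + 3^{2} \left(-7\right)\right) = 5690 \left(9 + 9 \left(-7\right)\right) = 5690 \left(9 - 63\right) = 5690 \left(-54\right) = -307260$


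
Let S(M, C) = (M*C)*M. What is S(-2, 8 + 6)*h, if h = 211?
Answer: 11816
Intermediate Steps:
S(M, C) = C*M² (S(M, C) = (C*M)*M = C*M²)
S(-2, 8 + 6)*h = ((8 + 6)*(-2)²)*211 = (14*4)*211 = 56*211 = 11816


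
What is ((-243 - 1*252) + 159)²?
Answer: 112896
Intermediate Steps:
((-243 - 1*252) + 159)² = ((-243 - 252) + 159)² = (-495 + 159)² = (-336)² = 112896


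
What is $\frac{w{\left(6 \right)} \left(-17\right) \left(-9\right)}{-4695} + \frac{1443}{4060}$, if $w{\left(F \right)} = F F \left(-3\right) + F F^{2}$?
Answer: $- \frac{4020837}{1270780} \approx -3.1641$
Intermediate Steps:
$w{\left(F \right)} = F^{3} - 3 F^{2}$ ($w{\left(F \right)} = F \left(- 3 F\right) + F^{3} = - 3 F^{2} + F^{3} = F^{3} - 3 F^{2}$)
$\frac{w{\left(6 \right)} \left(-17\right) \left(-9\right)}{-4695} + \frac{1443}{4060} = \frac{6^{2} \left(-3 + 6\right) \left(-17\right) \left(-9\right)}{-4695} + \frac{1443}{4060} = 36 \cdot 3 \left(-17\right) \left(-9\right) \left(- \frac{1}{4695}\right) + 1443 \cdot \frac{1}{4060} = 108 \left(-17\right) \left(-9\right) \left(- \frac{1}{4695}\right) + \frac{1443}{4060} = \left(-1836\right) \left(-9\right) \left(- \frac{1}{4695}\right) + \frac{1443}{4060} = 16524 \left(- \frac{1}{4695}\right) + \frac{1443}{4060} = - \frac{5508}{1565} + \frac{1443}{4060} = - \frac{4020837}{1270780}$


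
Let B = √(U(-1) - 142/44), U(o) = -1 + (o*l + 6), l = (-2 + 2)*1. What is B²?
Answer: 39/22 ≈ 1.7727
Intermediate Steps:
l = 0 (l = 0*1 = 0)
U(o) = 5 (U(o) = -1 + (o*0 + 6) = -1 + (0 + 6) = -1 + 6 = 5)
B = √858/22 (B = √(5 - 142/44) = √(5 - 142*1/44) = √(5 - 71/22) = √(39/22) = √858/22 ≈ 1.3314)
B² = (√858/22)² = 39/22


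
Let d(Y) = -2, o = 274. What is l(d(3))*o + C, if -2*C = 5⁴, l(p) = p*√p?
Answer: -625/2 - 548*I*√2 ≈ -312.5 - 774.99*I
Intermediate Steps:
l(p) = p^(3/2)
C = -625/2 (C = -½*5⁴ = -½*625 = -625/2 ≈ -312.50)
l(d(3))*o + C = (-2)^(3/2)*274 - 625/2 = -2*I*√2*274 - 625/2 = -548*I*√2 - 625/2 = -625/2 - 548*I*√2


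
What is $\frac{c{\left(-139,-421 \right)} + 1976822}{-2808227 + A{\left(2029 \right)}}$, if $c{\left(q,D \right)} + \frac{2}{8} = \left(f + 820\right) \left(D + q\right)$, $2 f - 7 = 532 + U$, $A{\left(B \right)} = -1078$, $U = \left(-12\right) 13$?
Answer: $- \frac{1880509}{3745740} \approx -0.50204$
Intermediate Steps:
$U = -156$
$f = \frac{383}{2}$ ($f = \frac{7}{2} + \frac{532 - 156}{2} = \frac{7}{2} + \frac{1}{2} \cdot 376 = \frac{7}{2} + 188 = \frac{383}{2} \approx 191.5$)
$c{\left(q,D \right)} = - \frac{1}{4} + \frac{2023 D}{2} + \frac{2023 q}{2}$ ($c{\left(q,D \right)} = - \frac{1}{4} + \left(\frac{383}{2} + 820\right) \left(D + q\right) = - \frac{1}{4} + \frac{2023 \left(D + q\right)}{2} = - \frac{1}{4} + \left(\frac{2023 D}{2} + \frac{2023 q}{2}\right) = - \frac{1}{4} + \frac{2023 D}{2} + \frac{2023 q}{2}$)
$\frac{c{\left(-139,-421 \right)} + 1976822}{-2808227 + A{\left(2029 \right)}} = \frac{\left(- \frac{1}{4} + \frac{2023}{2} \left(-421\right) + \frac{2023}{2} \left(-139\right)\right) + 1976822}{-2808227 - 1078} = \frac{\left(- \frac{1}{4} - \frac{851683}{2} - \frac{281197}{2}\right) + 1976822}{-2809305} = \left(- \frac{2265761}{4} + 1976822\right) \left(- \frac{1}{2809305}\right) = \frac{5641527}{4} \left(- \frac{1}{2809305}\right) = - \frac{1880509}{3745740}$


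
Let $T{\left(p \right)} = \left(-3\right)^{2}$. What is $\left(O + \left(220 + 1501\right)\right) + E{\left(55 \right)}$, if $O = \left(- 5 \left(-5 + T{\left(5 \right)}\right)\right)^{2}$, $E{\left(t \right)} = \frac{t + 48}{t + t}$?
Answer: $\frac{233413}{110} \approx 2121.9$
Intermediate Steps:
$T{\left(p \right)} = 9$
$E{\left(t \right)} = \frac{48 + t}{2 t}$
$O = 400$ ($O = \left(- 5 \left(-5 + 9\right)\right)^{2} = \left(\left(-5\right) 4\right)^{2} = \left(-20\right)^{2} = 400$)
$\left(O + \left(220 + 1501\right)\right) + E{\left(55 \right)} = \left(400 + \left(220 + 1501\right)\right) + \frac{48 + 55}{2 \cdot 55} = \left(400 + 1721\right) + \frac{1}{2} \cdot \frac{1}{55} \cdot 103 = 2121 + \frac{103}{110} = \frac{233413}{110}$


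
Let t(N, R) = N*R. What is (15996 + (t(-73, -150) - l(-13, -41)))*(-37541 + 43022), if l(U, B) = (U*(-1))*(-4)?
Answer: 147976038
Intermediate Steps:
l(U, B) = 4*U (l(U, B) = -U*(-4) = 4*U)
(15996 + (t(-73, -150) - l(-13, -41)))*(-37541 + 43022) = (15996 + (-73*(-150) - 4*(-13)))*(-37541 + 43022) = (15996 + (10950 - 1*(-52)))*5481 = (15996 + (10950 + 52))*5481 = (15996 + 11002)*5481 = 26998*5481 = 147976038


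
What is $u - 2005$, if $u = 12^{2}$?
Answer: $-1861$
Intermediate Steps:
$u = 144$
$u - 2005 = 144 - 2005 = -1861$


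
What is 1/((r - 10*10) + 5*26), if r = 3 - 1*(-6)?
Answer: 1/39 ≈ 0.025641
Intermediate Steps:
r = 9 (r = 3 + 6 = 9)
1/((r - 10*10) + 5*26) = 1/((9 - 10*10) + 5*26) = 1/((9 - 100) + 130) = 1/(-91 + 130) = 1/39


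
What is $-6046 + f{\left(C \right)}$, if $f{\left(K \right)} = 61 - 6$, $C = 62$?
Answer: $-5991$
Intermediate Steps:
$f{\left(K \right)} = 55$ ($f{\left(K \right)} = 61 - 6 = 55$)
$-6046 + f{\left(C \right)} = -6046 + 55 = -5991$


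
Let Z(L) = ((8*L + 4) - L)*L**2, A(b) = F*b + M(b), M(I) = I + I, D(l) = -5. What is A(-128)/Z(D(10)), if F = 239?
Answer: 30848/775 ≈ 39.804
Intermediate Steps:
M(I) = 2*I
A(b) = 241*b (A(b) = 239*b + 2*b = 241*b)
Z(L) = L**2*(4 + 7*L) (Z(L) = ((4 + 8*L) - L)*L**2 = (4 + 7*L)*L**2 = L**2*(4 + 7*L))
A(-128)/Z(D(10)) = (241*(-128))/(((-5)**2*(4 + 7*(-5)))) = -30848*1/(25*(4 - 35)) = -30848/(25*(-31)) = -30848/(-775) = -30848*(-1/775) = 30848/775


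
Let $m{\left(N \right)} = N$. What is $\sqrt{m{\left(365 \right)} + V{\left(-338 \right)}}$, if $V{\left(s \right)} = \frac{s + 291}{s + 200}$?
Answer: $\frac{\sqrt{6957546}}{138} \approx 19.114$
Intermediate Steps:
$V{\left(s \right)} = \frac{291 + s}{200 + s}$
$\sqrt{m{\left(365 \right)} + V{\left(-338 \right)}} = \sqrt{365 + \frac{291 - 338}{200 - 338}} = \sqrt{365 + \frac{1}{-138} \left(-47\right)} = \sqrt{365 - - \frac{47}{138}} = \sqrt{365 + \frac{47}{138}} = \sqrt{\frac{50417}{138}} = \frac{\sqrt{6957546}}{138}$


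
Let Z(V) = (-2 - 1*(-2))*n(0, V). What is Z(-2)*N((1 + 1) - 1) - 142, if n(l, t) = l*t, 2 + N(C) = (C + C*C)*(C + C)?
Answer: -142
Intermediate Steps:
N(C) = -2 + 2*C*(C + C²) (N(C) = -2 + (C + C*C)*(C + C) = -2 + (C + C²)*(2*C) = -2 + 2*C*(C + C²))
Z(V) = 0 (Z(V) = (-2 - 1*(-2))*(0*V) = (-2 + 2)*0 = 0*0 = 0)
Z(-2)*N((1 + 1) - 1) - 142 = 0*(-2 + 2*((1 + 1) - 1)² + 2*((1 + 1) - 1)³) - 142 = 0*(-2 + 2*(2 - 1)² + 2*(2 - 1)³) - 142 = 0*(-2 + 2*1² + 2*1³) - 142 = 0*(-2 + 2*1 + 2*1) - 142 = 0*(-2 + 2 + 2) - 142 = 0*2 - 142 = 0 - 142 = -142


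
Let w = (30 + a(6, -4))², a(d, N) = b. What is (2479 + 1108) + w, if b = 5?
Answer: 4812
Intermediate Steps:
a(d, N) = 5
w = 1225 (w = (30 + 5)² = 35² = 1225)
(2479 + 1108) + w = (2479 + 1108) + 1225 = 3587 + 1225 = 4812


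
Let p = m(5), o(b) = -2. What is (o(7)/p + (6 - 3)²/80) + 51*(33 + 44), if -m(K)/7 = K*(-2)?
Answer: 2199167/560 ≈ 3927.1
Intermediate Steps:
m(K) = 14*K (m(K) = -7*K*(-2) = -(-14)*K = 14*K)
p = 70 (p = 14*5 = 70)
(o(7)/p + (6 - 3)²/80) + 51*(33 + 44) = (-2/70 + (6 - 3)²/80) + 51*(33 + 44) = (-2*1/70 + 3²*(1/80)) + 51*77 = (-1/35 + 9*(1/80)) + 3927 = (-1/35 + 9/80) + 3927 = 47/560 + 3927 = 2199167/560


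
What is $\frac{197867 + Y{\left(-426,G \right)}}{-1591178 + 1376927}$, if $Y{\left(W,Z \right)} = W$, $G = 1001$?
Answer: $- \frac{197441}{214251} \approx -0.92154$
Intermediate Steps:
$\frac{197867 + Y{\left(-426,G \right)}}{-1591178 + 1376927} = \frac{197867 - 426}{-1591178 + 1376927} = \frac{197441}{-214251} = 197441 \left(- \frac{1}{214251}\right) = - \frac{197441}{214251}$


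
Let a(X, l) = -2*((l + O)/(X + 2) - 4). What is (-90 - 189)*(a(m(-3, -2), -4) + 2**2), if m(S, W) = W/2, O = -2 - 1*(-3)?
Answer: -5022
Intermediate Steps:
O = 1 (O = -2 + 3 = 1)
m(S, W) = W/2 (m(S, W) = W*(1/2) = W/2)
a(X, l) = 8 - 2*(1 + l)/(2 + X) (a(X, l) = -2*((l + 1)/(X + 2) - 4) = -2*((1 + l)/(2 + X) - 4) = -2*(-4 + (1 + l)/(2 + X)) = 8 - 2*(1 + l)/(2 + X))
(-90 - 189)*(a(m(-3, -2), -4) + 2**2) = (-90 - 189)*(2*(7 - 1*(-4) + 4*((1/2)*(-2)))/(2 + (1/2)*(-2)) + 2**2) = -279*(2*(7 + 4 + 4*(-1))/(2 - 1) + 4) = -279*(2*(7 + 4 - 4)/1 + 4) = -279*(2*1*7 + 4) = -279*(14 + 4) = -279*18 = -5022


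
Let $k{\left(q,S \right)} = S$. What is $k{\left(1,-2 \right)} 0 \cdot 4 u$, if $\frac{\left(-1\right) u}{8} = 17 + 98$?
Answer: $0$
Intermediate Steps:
$u = -920$ ($u = - 8 \left(17 + 98\right) = \left(-8\right) 115 = -920$)
$k{\left(1,-2 \right)} 0 \cdot 4 u = - 2 \cdot 0 \cdot 4 \left(-920\right) = \left(-2\right) 0 \left(-920\right) = 0 \left(-920\right) = 0$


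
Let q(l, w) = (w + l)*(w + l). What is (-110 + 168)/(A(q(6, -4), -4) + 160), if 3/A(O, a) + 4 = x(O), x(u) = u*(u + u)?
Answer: 1624/4483 ≈ 0.36226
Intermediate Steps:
q(l, w) = (l + w)**2 (q(l, w) = (l + w)*(l + w) = (l + w)**2)
x(u) = 2*u**2 (x(u) = u*(2*u) = 2*u**2)
A(O, a) = 3/(-4 + 2*O**2)
(-110 + 168)/(A(q(6, -4), -4) + 160) = (-110 + 168)/(3/(2*(-2 + ((6 - 4)**2)**2)) + 160) = 58/(3/(2*(-2 + (2**2)**2)) + 160) = 58/(3/(2*(-2 + 4**2)) + 160) = 58/(3/(2*(-2 + 16)) + 160) = 58/((3/2)/14 + 160) = 58/((3/2)*(1/14) + 160) = 58/(3/28 + 160) = 58/(4483/28) = 58*(28/4483) = 1624/4483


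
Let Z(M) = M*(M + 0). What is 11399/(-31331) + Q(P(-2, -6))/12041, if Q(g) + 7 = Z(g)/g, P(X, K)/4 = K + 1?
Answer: -138101296/377256571 ≈ -0.36607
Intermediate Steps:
Z(M) = M**2 (Z(M) = M*M = M**2)
P(X, K) = 4 + 4*K (P(X, K) = 4*(K + 1) = 4*(1 + K) = 4 + 4*K)
Q(g) = -7 + g (Q(g) = -7 + g**2/g = -7 + g)
11399/(-31331) + Q(P(-2, -6))/12041 = 11399/(-31331) + (-7 + (4 + 4*(-6)))/12041 = 11399*(-1/31331) + (-7 + (4 - 24))*(1/12041) = -11399/31331 + (-7 - 20)*(1/12041) = -11399/31331 - 27*1/12041 = -11399/31331 - 27/12041 = -138101296/377256571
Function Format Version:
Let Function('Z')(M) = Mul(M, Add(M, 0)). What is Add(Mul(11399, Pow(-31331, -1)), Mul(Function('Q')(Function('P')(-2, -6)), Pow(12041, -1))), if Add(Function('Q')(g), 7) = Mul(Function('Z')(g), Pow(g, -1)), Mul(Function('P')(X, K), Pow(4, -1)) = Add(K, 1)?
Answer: Rational(-138101296, 377256571) ≈ -0.36607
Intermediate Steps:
Function('Z')(M) = Pow(M, 2) (Function('Z')(M) = Mul(M, M) = Pow(M, 2))
Function('P')(X, K) = Add(4, Mul(4, K)) (Function('P')(X, K) = Mul(4, Add(K, 1)) = Mul(4, Add(1, K)) = Add(4, Mul(4, K)))
Function('Q')(g) = Add(-7, g) (Function('Q')(g) = Add(-7, Mul(Pow(g, 2), Pow(g, -1))) = Add(-7, g))
Add(Mul(11399, Pow(-31331, -1)), Mul(Function('Q')(Function('P')(-2, -6)), Pow(12041, -1))) = Add(Mul(11399, Pow(-31331, -1)), Mul(Add(-7, Add(4, Mul(4, -6))), Pow(12041, -1))) = Add(Mul(11399, Rational(-1, 31331)), Mul(Add(-7, Add(4, -24)), Rational(1, 12041))) = Add(Rational(-11399, 31331), Mul(Add(-7, -20), Rational(1, 12041))) = Add(Rational(-11399, 31331), Mul(-27, Rational(1, 12041))) = Add(Rational(-11399, 31331), Rational(-27, 12041)) = Rational(-138101296, 377256571)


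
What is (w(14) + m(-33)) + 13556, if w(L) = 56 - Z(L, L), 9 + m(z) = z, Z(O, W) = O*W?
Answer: 13374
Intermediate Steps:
m(z) = -9 + z
w(L) = 56 - L² (w(L) = 56 - L*L = 56 - L²)
(w(14) + m(-33)) + 13556 = ((56 - 1*14²) + (-9 - 33)) + 13556 = ((56 - 1*196) - 42) + 13556 = ((56 - 196) - 42) + 13556 = (-140 - 42) + 13556 = -182 + 13556 = 13374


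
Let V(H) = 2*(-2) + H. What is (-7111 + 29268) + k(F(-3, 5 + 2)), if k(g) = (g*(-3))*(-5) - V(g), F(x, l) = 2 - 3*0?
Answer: 22189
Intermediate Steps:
F(x, l) = 2 (F(x, l) = 2 + 0 = 2)
V(H) = -4 + H
k(g) = 4 + 14*g (k(g) = (g*(-3))*(-5) - (-4 + g) = -3*g*(-5) + (4 - g) = 15*g + (4 - g) = 4 + 14*g)
(-7111 + 29268) + k(F(-3, 5 + 2)) = (-7111 + 29268) + (4 + 14*2) = 22157 + (4 + 28) = 22157 + 32 = 22189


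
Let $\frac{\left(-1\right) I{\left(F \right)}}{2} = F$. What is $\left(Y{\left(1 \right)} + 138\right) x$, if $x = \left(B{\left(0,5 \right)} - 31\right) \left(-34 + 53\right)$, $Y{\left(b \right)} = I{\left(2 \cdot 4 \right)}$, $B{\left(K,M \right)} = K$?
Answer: $-71858$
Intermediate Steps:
$I{\left(F \right)} = - 2 F$
$Y{\left(b \right)} = -16$ ($Y{\left(b \right)} = - 2 \cdot 2 \cdot 4 = \left(-2\right) 8 = -16$)
$x = -589$ ($x = \left(0 - 31\right) \left(-34 + 53\right) = \left(-31\right) 19 = -589$)
$\left(Y{\left(1 \right)} + 138\right) x = \left(-16 + 138\right) \left(-589\right) = 122 \left(-589\right) = -71858$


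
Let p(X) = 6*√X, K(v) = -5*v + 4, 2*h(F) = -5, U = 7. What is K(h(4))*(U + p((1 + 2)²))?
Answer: 825/2 ≈ 412.50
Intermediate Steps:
h(F) = -5/2 (h(F) = (½)*(-5) = -5/2)
K(v) = 4 - 5*v
K(h(4))*(U + p((1 + 2)²)) = (4 - 5*(-5/2))*(7 + 6*√((1 + 2)²)) = (4 + 25/2)*(7 + 6*√(3²)) = 33*(7 + 6*√9)/2 = 33*(7 + 6*3)/2 = 33*(7 + 18)/2 = (33/2)*25 = 825/2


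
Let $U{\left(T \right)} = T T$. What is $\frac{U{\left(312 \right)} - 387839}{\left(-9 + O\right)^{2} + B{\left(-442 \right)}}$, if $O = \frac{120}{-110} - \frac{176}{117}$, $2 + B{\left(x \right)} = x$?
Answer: $\frac{481166912655}{512731907} \approx 938.44$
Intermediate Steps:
$B{\left(x \right)} = -2 + x$
$U{\left(T \right)} = T^{2}$
$O = - \frac{3340}{1287}$ ($O = 120 \left(- \frac{1}{110}\right) - \frac{176}{117} = - \frac{12}{11} - \frac{176}{117} = - \frac{3340}{1287} \approx -2.5952$)
$\frac{U{\left(312 \right)} - 387839}{\left(-9 + O\right)^{2} + B{\left(-442 \right)}} = \frac{312^{2} - 387839}{\left(-9 - \frac{3340}{1287}\right)^{2} - 444} = \frac{97344 - 387839}{\left(- \frac{14923}{1287}\right)^{2} - 444} = - \frac{290495}{\frac{222695929}{1656369} - 444} = - \frac{290495}{- \frac{512731907}{1656369}} = \left(-290495\right) \left(- \frac{1656369}{512731907}\right) = \frac{481166912655}{512731907}$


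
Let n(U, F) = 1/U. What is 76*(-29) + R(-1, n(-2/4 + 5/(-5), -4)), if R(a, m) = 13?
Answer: -2191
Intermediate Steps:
76*(-29) + R(-1, n(-2/4 + 5/(-5), -4)) = 76*(-29) + 13 = -2204 + 13 = -2191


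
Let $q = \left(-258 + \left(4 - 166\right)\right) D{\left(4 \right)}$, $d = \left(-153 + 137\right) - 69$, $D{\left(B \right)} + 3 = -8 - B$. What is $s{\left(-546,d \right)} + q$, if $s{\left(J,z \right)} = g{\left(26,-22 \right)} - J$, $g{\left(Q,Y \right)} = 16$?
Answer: $6862$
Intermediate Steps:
$D{\left(B \right)} = -11 - B$ ($D{\left(B \right)} = -3 - \left(8 + B\right) = -11 - B$)
$d = -85$ ($d = -16 - 69 = -85$)
$s{\left(J,z \right)} = 16 - J$
$q = 6300$ ($q = \left(-258 + \left(4 - 166\right)\right) \left(-11 - 4\right) = \left(-258 - 162\right) \left(-11 - 4\right) = \left(-420\right) \left(-15\right) = 6300$)
$s{\left(-546,d \right)} + q = \left(16 - -546\right) + 6300 = \left(16 + 546\right) + 6300 = 562 + 6300 = 6862$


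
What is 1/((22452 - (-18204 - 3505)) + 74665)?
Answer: 1/118826 ≈ 8.4157e-6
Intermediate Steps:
1/((22452 - (-18204 - 3505)) + 74665) = 1/((22452 - 1*(-21709)) + 74665) = 1/((22452 + 21709) + 74665) = 1/(44161 + 74665) = 1/118826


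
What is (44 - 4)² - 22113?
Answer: -20513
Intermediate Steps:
(44 - 4)² - 22113 = 40² - 22113 = 1600 - 22113 = -20513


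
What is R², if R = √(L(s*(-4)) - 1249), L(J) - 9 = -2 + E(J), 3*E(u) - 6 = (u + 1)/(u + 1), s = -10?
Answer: -3719/3 ≈ -1239.7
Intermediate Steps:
E(u) = 7/3 (E(u) = 2 + ((u + 1)/(u + 1))/3 = 2 + ((1 + u)/(1 + u))/3 = 2 + (⅓)*1 = 2 + ⅓ = 7/3)
L(J) = 28/3 (L(J) = 9 + (-2 + 7/3) = 9 + ⅓ = 28/3)
R = I*√11157/3 (R = √(28/3 - 1249) = √(-3719/3) = I*√11157/3 ≈ 35.209*I)
R² = (I*√11157/3)² = -3719/3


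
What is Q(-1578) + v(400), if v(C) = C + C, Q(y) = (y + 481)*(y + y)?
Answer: 3462932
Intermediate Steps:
Q(y) = 2*y*(481 + y) (Q(y) = (481 + y)*(2*y) = 2*y*(481 + y))
v(C) = 2*C
Q(-1578) + v(400) = 2*(-1578)*(481 - 1578) + 2*400 = 2*(-1578)*(-1097) + 800 = 3462132 + 800 = 3462932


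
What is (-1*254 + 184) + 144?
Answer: 74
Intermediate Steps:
(-1*254 + 184) + 144 = (-254 + 184) + 144 = -70 + 144 = 74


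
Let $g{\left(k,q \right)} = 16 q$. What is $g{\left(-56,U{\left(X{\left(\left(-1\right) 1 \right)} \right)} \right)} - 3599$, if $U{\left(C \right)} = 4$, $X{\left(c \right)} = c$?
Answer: $-3535$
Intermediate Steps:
$g{\left(-56,U{\left(X{\left(\left(-1\right) 1 \right)} \right)} \right)} - 3599 = 16 \cdot 4 - 3599 = 64 - 3599 = -3535$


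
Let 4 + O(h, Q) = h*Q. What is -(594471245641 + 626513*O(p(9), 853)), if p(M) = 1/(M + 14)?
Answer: -13673315426136/23 ≈ -5.9449e+11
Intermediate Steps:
p(M) = 1/(14 + M)
O(h, Q) = -4 + Q*h (O(h, Q) = -4 + h*Q = -4 + Q*h)
-(594471245641 + 626513*O(p(9), 853)) = -(594468739589 + 534415589/(14 + 9)) = -(594468739589 + 534415589/23) = -626513/(1/((-4 + 853/23) + 948857)) = -626513/(1/(761/23 + 948857)) = -626513/(1/(21824472/23)) = -626513/23/21824472 = -626513*21824472/23 = -13673315426136/23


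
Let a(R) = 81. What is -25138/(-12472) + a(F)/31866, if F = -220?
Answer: 66838145/33119396 ≈ 2.0181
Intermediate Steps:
-25138/(-12472) + a(F)/31866 = -25138/(-12472) + 81/31866 = -25138*(-1/12472) + 81*(1/31866) = 12569/6236 + 27/10622 = 66838145/33119396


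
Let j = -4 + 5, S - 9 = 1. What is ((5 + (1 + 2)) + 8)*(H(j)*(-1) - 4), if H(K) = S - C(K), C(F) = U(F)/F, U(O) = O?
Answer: -208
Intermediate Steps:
S = 10 (S = 9 + 1 = 10)
C(F) = 1 (C(F) = F/F = 1)
j = 1
H(K) = 9 (H(K) = 10 - 1*1 = 10 - 1 = 9)
((5 + (1 + 2)) + 8)*(H(j)*(-1) - 4) = ((5 + (1 + 2)) + 8)*(9*(-1) - 4) = ((5 + 3) + 8)*(-9 - 4) = (8 + 8)*(-13) = 16*(-13) = -208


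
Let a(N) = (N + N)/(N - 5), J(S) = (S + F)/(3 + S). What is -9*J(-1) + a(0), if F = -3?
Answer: 18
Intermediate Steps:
J(S) = (-3 + S)/(3 + S) (J(S) = (S - 3)/(3 + S) = (-3 + S)/(3 + S))
a(N) = 2*N/(-5 + N) (a(N) = (2*N)/(-5 + N) = 2*N/(-5 + N))
-9*J(-1) + a(0) = -9*(-3 - 1)/(3 - 1) + 2*0/(-5 + 0) = -9*(-4)/2 + 2*0/(-5) = -9*(-4)/2 + 2*0*(-⅕) = -9*(-2) + 0 = 18 + 0 = 18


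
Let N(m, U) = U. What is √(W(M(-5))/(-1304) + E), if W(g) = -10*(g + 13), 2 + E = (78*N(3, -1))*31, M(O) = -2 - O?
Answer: 2*I*√16073430/163 ≈ 49.192*I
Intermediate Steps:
E = -2420 (E = -2 + (78*(-1))*31 = -2 - 78*31 = -2 - 2418 = -2420)
W(g) = -130 - 10*g (W(g) = -10*(13 + g) = -130 - 10*g)
√(W(M(-5))/(-1304) + E) = √((-130 - 10*(-2 - 1*(-5)))/(-1304) - 2420) = √(-(-130 - 10*(-2 + 5))/1304 - 2420) = √(-(-130 - 10*3)/1304 - 2420) = √(-(-130 - 30)/1304 - 2420) = √(-1/1304*(-160) - 2420) = √(20/163 - 2420) = √(-394440/163) = 2*I*√16073430/163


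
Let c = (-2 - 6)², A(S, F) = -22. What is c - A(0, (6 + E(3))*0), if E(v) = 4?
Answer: 86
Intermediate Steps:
c = 64 (c = (-8)² = 64)
c - A(0, (6 + E(3))*0) = 64 - 1*(-22) = 64 + 22 = 86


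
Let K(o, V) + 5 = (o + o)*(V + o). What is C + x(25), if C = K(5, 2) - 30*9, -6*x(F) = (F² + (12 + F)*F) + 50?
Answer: -1415/3 ≈ -471.67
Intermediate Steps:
x(F) = -25/3 - F²/6 - F*(12 + F)/6 (x(F) = -((F² + (12 + F)*F) + 50)/6 = -((F² + F*(12 + F)) + 50)/6 = -(50 + F² + F*(12 + F))/6 = -25/3 - F²/6 - F*(12 + F)/6)
K(o, V) = -5 + 2*o*(V + o) (K(o, V) = -5 + (o + o)*(V + o) = -5 + (2*o)*(V + o) = -5 + 2*o*(V + o))
C = -205 (C = (-5 + 2*5² + 2*2*5) - 30*9 = (-5 + 2*25 + 20) - 270 = (-5 + 50 + 20) - 270 = 65 - 270 = -205)
C + x(25) = -205 + (-25/3 - 2*25 - ⅓*25²) = -205 + (-25/3 - 50 - ⅓*625) = -205 + (-25/3 - 50 - 625/3) = -205 - 800/3 = -1415/3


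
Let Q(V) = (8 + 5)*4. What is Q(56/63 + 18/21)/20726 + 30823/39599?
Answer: 320448323/410364437 ≈ 0.78089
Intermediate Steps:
Q(V) = 52 (Q(V) = 13*4 = 52)
Q(56/63 + 18/21)/20726 + 30823/39599 = 52/20726 + 30823/39599 = 52*(1/20726) + 30823*(1/39599) = 26/10363 + 30823/39599 = 320448323/410364437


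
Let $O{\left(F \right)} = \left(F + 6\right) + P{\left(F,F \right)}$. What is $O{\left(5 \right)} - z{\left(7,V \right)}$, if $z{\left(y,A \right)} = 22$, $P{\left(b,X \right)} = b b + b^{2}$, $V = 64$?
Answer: $39$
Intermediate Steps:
$P{\left(b,X \right)} = 2 b^{2}$ ($P{\left(b,X \right)} = b^{2} + b^{2} = 2 b^{2}$)
$O{\left(F \right)} = 6 + F + 2 F^{2}$ ($O{\left(F \right)} = \left(F + 6\right) + 2 F^{2} = \left(6 + F\right) + 2 F^{2} = 6 + F + 2 F^{2}$)
$O{\left(5 \right)} - z{\left(7,V \right)} = \left(6 + 5 + 2 \cdot 5^{2}\right) - 22 = \left(6 + 5 + 2 \cdot 25\right) - 22 = \left(6 + 5 + 50\right) - 22 = 61 - 22 = 39$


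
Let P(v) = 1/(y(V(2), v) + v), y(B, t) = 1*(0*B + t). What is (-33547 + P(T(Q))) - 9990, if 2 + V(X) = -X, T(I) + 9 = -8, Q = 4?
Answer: -1480259/34 ≈ -43537.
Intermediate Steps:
T(I) = -17 (T(I) = -9 - 8 = -17)
V(X) = -2 - X
y(B, t) = t (y(B, t) = 1*(0 + t) = 1*t = t)
P(v) = 1/(2*v) (P(v) = 1/(v + v) = 1/(2*v))
(-33547 + P(T(Q))) - 9990 = (-33547 + (1/2)/(-17)) - 9990 = (-33547 + (1/2)*(-1/17)) - 9990 = (-33547 - 1/34) - 9990 = -1140599/34 - 9990 = -1480259/34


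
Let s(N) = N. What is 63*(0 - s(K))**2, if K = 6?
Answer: 2268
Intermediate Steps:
63*(0 - s(K))**2 = 63*(0 - 1*6)**2 = 63*(0 - 6)**2 = 63*(-6)**2 = 63*36 = 2268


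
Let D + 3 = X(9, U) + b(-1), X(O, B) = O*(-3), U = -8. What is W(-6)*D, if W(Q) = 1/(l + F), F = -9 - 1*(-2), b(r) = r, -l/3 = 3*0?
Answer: 31/7 ≈ 4.4286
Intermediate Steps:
l = 0 (l = -9*0 = -3*0 = 0)
F = -7 (F = -9 + 2 = -7)
W(Q) = -⅐ (W(Q) = 1/(0 - 7) = 1/(-7) = -⅐)
X(O, B) = -3*O
D = -31 (D = -3 + (-3*9 - 1) = -3 + (-27 - 1) = -3 - 28 = -31)
W(-6)*D = -⅐*(-31) = 31/7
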